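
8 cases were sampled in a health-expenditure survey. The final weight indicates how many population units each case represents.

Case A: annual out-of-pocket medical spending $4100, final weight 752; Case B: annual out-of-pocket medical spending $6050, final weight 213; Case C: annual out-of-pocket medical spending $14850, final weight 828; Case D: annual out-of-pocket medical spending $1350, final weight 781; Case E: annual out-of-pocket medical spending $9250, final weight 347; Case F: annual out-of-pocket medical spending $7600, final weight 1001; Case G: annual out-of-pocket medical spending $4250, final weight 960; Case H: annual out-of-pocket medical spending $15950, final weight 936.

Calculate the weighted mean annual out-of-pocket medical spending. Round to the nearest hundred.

8200

Weighted sum = 4100×752 + 6050×213 + 14850×828 + 1350×781 + 9250×347 + 7600×1001 + 4250×960 + 15950×936
  = 47548550
Sum of weights = 752 + 213 + 828 + 781 + 347 + 1001 + 960 + 936 = 5818
Weighted mean = 47548550 / 5818 = 8172.6624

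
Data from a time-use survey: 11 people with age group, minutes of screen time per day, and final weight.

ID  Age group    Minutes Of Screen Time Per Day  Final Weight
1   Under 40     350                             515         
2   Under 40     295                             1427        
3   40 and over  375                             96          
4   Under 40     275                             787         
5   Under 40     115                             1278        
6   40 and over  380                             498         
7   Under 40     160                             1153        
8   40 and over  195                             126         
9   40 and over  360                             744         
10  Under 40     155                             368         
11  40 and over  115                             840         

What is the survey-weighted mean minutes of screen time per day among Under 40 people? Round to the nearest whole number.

Under 40 rows: 1, 2, 4, 5, 7, 10
Weighted sum = 350×515 + 295×1427 + 275×787 + 115×1278 + 160×1153 + 155×368
  = 180250 + 420965 + 216425 + 146970 + 184480 + 57040 = 1206130
Sum of weights = 515 + 1427 + 787 + 1278 + 1153 + 368 = 5528
Weighted mean = 1206130 / 5528 = 218.1856

218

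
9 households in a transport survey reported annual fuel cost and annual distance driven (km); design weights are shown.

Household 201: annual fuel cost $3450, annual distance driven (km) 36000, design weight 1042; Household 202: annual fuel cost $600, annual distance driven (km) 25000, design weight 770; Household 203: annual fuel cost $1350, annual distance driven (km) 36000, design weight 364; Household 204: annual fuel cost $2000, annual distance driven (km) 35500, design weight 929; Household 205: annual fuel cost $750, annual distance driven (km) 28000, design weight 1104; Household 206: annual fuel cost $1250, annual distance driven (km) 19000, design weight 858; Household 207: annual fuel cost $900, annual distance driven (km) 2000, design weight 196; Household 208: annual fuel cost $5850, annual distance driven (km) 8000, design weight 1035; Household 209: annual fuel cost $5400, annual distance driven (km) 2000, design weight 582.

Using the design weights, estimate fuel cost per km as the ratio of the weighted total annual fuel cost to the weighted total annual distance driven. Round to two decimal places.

Σ wᵢ·y = 3450×1042 + 600×770 + 1350×364 + 2000×929 + 750×1104 + 1250×858 + 900×196 + 5850×1035 + 5400×582
  = 17680750
Σ wᵢ·x = 36000×1042 + 25000×770 + 36000×364 + 35500×929 + 28000×1104 + 19000×858 + 2000×196 + 8000×1035 + 2000×582
  = 159895500
Ratio = 17680750 / 159895500 = 0.11057691

0.11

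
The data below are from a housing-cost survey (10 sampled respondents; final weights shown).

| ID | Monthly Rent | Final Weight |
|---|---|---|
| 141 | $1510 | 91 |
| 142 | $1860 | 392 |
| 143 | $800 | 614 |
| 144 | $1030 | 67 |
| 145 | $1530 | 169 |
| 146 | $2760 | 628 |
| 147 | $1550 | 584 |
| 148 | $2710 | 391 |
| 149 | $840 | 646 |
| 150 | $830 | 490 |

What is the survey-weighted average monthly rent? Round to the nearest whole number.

1555

Weighted sum = 1510×91 + 1860×392 + 800×614 + 1030×67 + 1530×169 + 2760×628 + 1550×584 + 2710×391 + 840×646 + 830×490
  = 6332740
Sum of weights = 91 + 392 + 614 + 67 + 169 + 628 + 584 + 391 + 646 + 490 = 4072
Weighted mean = 6332740 / 4072 = 1555.1916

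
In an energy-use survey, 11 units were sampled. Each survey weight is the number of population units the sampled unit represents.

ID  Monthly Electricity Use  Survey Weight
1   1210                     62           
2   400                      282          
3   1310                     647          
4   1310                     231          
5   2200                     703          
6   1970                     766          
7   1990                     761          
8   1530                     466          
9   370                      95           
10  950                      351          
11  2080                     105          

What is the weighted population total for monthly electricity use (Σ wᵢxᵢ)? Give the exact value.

Weighted total = 1210×62 + 400×282 + 1310×647 + 1310×231 + 2200×703 + 1970×766 + 1990×761 + 1530×466 + 370×95 + 950×351 + 2080×105
  = 7207990

7207990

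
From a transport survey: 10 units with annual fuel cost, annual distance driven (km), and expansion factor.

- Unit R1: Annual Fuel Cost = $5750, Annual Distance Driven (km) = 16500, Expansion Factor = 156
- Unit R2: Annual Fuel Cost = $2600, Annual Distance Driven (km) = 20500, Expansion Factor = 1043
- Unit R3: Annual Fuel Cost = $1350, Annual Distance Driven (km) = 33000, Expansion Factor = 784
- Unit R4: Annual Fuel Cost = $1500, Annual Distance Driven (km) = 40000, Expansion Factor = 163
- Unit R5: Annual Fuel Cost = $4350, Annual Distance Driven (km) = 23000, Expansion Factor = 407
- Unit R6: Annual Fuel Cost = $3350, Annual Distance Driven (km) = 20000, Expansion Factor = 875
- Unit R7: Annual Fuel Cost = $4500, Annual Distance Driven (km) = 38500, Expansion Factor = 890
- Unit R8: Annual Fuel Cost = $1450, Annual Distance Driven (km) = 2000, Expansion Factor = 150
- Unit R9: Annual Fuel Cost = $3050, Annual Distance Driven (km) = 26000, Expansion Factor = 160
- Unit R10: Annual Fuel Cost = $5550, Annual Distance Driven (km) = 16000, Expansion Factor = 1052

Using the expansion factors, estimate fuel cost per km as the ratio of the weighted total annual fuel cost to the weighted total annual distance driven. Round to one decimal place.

Σ wᵢ·y = 5750×156 + 2600×1043 + 1350×784 + 1500×163 + 4350×407 + 3350×875 + 4500×890 + 1450×150 + 3050×160 + 5550×1052
  = 20162500
Σ wᵢ·x = 16500×156 + 20500×1043 + 33000×784 + 40000×163 + 23000×407 + 20000×875 + 38500×890 + 2000×150 + 26000×160 + 16000×1052
  = 138765500
Ratio = 20162500 / 138765500 = 0.14529908

0.1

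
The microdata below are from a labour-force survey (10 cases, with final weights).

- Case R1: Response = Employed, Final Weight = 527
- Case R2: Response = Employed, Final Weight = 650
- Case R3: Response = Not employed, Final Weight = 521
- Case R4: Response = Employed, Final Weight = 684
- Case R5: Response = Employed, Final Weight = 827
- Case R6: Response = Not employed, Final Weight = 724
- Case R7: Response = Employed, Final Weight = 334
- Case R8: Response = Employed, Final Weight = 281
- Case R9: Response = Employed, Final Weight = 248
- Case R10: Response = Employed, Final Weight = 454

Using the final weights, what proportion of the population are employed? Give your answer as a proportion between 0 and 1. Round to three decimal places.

Sum of weights for 'Employed' = 527 + 650 + 684 + 827 + 334 + 281 + 248 + 454 = 4005
Total weight = 527 + 650 + 521 + 684 + 827 + 724 + 334 + 281 + 248 + 454 = 5250
Weighted proportion = 4005 / 5250 = 0.76285714

0.763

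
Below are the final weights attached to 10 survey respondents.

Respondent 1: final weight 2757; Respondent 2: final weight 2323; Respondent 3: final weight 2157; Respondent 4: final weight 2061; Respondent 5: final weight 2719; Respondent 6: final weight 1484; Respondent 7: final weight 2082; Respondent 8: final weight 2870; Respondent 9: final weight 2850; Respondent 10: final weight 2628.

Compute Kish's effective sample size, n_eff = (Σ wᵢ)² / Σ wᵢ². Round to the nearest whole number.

Σ wᵢ = 2757 + 2323 + 2157 + 2061 + 2719 + 1484 + 2082 + 2870 + 2850 + 2628 = 23931
Σ wᵢ² = 7601049 + 5396329 + 4652649 + 4247721 + 7392961 + 2202256 + 4334724 + 8236900 + 8122500 + 6906384 = 59093473
n_eff = 23931² / 59093473 = 572692761 / 59093473 = 9.6913031

10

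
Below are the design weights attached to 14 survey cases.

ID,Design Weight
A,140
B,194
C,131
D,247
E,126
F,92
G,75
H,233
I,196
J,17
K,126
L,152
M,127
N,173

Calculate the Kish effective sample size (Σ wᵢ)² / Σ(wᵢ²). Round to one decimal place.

Σ wᵢ = 2029
Σ wᵢ² = 343403
n_eff = 2029² / 343403 = 4116841 / 343403 = 11.988366

12.0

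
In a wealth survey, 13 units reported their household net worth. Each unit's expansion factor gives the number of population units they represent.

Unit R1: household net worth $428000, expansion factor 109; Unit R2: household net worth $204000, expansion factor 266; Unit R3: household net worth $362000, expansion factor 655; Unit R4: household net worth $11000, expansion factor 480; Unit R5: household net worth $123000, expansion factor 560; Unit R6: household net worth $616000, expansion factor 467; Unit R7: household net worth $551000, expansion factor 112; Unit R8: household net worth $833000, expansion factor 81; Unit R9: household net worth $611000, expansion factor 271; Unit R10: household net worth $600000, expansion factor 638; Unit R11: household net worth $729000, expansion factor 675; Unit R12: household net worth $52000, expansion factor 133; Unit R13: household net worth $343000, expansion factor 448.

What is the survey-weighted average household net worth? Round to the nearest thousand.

Weighted sum = 2030079000
Sum of weights = 4895
Weighted mean = 2030079000 / 4895 = 414725.03

415000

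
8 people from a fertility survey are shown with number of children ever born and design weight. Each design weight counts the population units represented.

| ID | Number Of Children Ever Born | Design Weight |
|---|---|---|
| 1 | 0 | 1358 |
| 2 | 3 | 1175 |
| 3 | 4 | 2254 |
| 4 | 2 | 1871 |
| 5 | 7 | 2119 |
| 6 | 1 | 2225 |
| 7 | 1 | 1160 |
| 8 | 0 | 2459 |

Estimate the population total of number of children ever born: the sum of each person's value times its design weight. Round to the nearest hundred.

Weighted total = 0×1358 + 3×1175 + 4×2254 + 2×1871 + 7×2119 + 1×2225 + 1×1160 + 0×2459
  = 34501

34500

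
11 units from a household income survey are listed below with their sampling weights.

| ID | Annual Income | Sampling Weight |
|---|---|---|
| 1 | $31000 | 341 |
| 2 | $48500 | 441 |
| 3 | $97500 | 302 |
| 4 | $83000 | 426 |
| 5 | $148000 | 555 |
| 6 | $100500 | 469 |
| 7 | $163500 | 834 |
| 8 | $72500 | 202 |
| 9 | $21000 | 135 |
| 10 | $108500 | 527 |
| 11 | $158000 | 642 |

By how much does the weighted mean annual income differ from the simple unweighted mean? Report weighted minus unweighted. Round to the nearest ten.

16660

Unweighted sum = 31000 + 48500 + 97500 + 83000 + 148000 + 100500 + 163500 + 72500 + 21000 + 108500 + 158000 = 1032000
Unweighted mean = 1032000 / 11 = 93818.182
Weighted sum = 31000×341 + 48500×441 + 97500×302 + 83000×426 + 148000×555 + 100500×469 + 163500×834 + 72500×202 + 21000×135 + 108500×527 + 158000×642
  = 538491500
Sum of weights = 4874
Weighted mean = 538491500 / 4874 = 110482.46
Difference (weighted minus unweighted) = 16664.276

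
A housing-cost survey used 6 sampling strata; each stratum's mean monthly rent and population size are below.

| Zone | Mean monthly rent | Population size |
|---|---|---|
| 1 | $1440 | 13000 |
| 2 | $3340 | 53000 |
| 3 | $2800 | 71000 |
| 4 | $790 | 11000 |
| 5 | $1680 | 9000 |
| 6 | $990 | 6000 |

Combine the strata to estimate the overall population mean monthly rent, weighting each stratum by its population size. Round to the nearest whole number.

Σ Nₕ·x̄ₕ = 1440×13000 + 3340×53000 + 2800×71000 + 790×11000 + 1680×9000 + 990×6000
  = 18720000 + 177020000 + 198800000 + 8690000 + 15120000 + 5940000 = 424290000
Σ Nₕ = 13000 + 53000 + 71000 + 11000 + 9000 + 6000 = 163000
Overall mean = 424290000 / 163000 = 2603.0061

2603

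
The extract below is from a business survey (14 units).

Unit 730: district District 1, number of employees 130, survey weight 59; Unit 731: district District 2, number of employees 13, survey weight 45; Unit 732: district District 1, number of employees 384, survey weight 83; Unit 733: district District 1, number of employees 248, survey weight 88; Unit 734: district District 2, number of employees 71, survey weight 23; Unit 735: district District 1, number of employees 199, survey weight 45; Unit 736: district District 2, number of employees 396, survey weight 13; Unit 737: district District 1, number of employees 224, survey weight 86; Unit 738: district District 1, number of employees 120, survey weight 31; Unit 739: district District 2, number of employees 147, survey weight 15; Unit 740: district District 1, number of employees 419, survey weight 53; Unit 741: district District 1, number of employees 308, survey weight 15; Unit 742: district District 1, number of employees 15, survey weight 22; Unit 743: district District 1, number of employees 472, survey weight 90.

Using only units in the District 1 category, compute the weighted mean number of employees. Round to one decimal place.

District 1 rows: 730, 732, 733, 735, 737, 738, 740, 741, 742, 743
Weighted sum = 130×59 + 384×83 + 248×88 + 199×45 + 224×86 + 120×31 + 419×53 + 308×15 + 15×22 + 472×90
  = 7670 + 31872 + 21824 + 8955 + 19264 + 3720 + 22207 + 4620 + 330 + 42480 = 162942
Sum of weights = 59 + 83 + 88 + 45 + 86 + 31 + 53 + 15 + 22 + 90 = 572
Weighted mean = 162942 / 572 = 284.86364

284.9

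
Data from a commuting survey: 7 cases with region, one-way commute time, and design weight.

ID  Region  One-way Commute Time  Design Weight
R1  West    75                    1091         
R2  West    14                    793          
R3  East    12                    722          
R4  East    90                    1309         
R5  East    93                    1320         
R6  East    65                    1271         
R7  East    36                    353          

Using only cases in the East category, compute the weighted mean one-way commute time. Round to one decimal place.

69.3

East rows: R3, R4, R5, R6, R7
Weighted sum = 344557
Sum of weights = 722 + 1309 + 1320 + 1271 + 353 = 4975
Weighted mean = 344557 / 4975 = 69.257688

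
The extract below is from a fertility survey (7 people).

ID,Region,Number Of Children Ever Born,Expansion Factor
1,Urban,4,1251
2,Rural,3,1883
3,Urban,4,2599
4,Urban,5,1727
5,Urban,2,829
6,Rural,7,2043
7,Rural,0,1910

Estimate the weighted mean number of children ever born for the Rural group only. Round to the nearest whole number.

Rural rows: 2, 6, 7
Weighted sum = 3×1883 + 7×2043 + 0×1910
  = 5649 + 14301 + 0 = 19950
Sum of weights = 1883 + 2043 + 1910 = 5836
Weighted mean = 19950 / 5836 = 3.4184373

3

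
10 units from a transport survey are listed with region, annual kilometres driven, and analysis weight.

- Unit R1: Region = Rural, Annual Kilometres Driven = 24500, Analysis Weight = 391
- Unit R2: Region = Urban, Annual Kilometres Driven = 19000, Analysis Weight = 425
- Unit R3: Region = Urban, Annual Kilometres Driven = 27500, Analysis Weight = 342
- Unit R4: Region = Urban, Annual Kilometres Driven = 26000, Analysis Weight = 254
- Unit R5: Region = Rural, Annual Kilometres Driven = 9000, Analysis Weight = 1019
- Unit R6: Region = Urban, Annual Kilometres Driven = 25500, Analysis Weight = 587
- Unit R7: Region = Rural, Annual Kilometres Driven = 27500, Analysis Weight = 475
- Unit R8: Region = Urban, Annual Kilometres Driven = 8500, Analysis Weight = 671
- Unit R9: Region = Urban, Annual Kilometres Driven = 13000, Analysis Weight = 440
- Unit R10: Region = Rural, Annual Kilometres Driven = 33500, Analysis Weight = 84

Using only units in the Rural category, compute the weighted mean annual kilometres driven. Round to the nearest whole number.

Rural rows: R1, R5, R7, R10
Weighted sum = 24500×391 + 9000×1019 + 27500×475 + 33500×84
  = 34627000
Sum of weights = 391 + 1019 + 475 + 84 = 1969
Weighted mean = 34627000 / 1969 = 17586.084

17586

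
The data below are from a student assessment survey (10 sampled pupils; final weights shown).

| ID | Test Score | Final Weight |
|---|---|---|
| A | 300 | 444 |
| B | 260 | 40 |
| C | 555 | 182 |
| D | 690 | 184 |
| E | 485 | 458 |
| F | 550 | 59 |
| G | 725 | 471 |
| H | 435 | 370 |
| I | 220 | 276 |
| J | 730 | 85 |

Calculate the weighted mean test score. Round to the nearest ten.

Weighted sum = 300×444 + 260×40 + 555×182 + 690×184 + 485×458 + 550×59 + 725×471 + 435×370 + 220×276 + 730×85
  = 133200 + 10400 + 101010 + 126960 + 222130 + 32450 + 341475 + 160950 + 60720 + 62050 = 1251345
Sum of weights = 444 + 40 + 182 + 184 + 458 + 59 + 471 + 370 + 276 + 85 = 2569
Weighted mean = 1251345 / 2569 = 487.0942

490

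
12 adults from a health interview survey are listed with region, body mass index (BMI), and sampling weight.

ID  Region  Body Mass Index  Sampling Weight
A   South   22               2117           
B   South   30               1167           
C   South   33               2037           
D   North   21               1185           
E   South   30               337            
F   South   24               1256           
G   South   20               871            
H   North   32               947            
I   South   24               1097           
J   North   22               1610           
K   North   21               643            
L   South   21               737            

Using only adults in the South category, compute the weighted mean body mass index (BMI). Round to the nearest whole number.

South rows: A, B, C, E, F, G, I, L
Weighted sum = 22×2117 + 30×1167 + 33×2037 + 30×337 + 24×1256 + 20×871 + 24×1097 + 21×737
  = 46574 + 35010 + 67221 + 10110 + 30144 + 17420 + 26328 + 15477 = 248284
Sum of weights = 9619
Weighted mean = 248284 / 9619 = 25.811831

26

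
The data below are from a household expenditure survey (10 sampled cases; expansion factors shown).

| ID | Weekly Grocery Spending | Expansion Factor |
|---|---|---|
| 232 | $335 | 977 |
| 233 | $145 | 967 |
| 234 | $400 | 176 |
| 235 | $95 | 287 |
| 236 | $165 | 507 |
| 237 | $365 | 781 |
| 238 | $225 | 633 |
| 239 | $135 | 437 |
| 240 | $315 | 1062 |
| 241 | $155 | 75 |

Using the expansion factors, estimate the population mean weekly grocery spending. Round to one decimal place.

251.0

Weighted sum = 335×977 + 145×967 + 400×176 + 95×287 + 165×507 + 365×781 + 225×633 + 135×437 + 315×1062 + 155×75
  = 327295 + 140215 + 70400 + 27265 + 83655 + 285065 + 142425 + 58995 + 334530 + 11625 = 1481470
Sum of weights = 977 + 967 + 176 + 287 + 507 + 781 + 633 + 437 + 1062 + 75 = 5902
Weighted mean = 1481470 / 5902 = 251.01152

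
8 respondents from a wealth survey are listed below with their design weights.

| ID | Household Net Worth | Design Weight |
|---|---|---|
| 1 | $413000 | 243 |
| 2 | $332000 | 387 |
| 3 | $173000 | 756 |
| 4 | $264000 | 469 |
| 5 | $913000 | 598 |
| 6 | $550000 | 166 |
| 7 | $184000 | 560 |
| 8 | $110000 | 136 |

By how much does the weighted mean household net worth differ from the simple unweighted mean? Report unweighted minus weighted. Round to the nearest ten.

Unweighted sum = 413000 + 332000 + 173000 + 264000 + 913000 + 550000 + 184000 + 110000 = 2939000
Unweighted mean = 2939000 / 8 = 367375
Weighted sum = 1238721000
Sum of weights = 243 + 387 + 756 + 469 + 598 + 166 + 560 + 136 = 3315
Weighted mean = 1238721000 / 3315 = 373671.49
Difference (unweighted minus weighted) = -6296.4932

-6300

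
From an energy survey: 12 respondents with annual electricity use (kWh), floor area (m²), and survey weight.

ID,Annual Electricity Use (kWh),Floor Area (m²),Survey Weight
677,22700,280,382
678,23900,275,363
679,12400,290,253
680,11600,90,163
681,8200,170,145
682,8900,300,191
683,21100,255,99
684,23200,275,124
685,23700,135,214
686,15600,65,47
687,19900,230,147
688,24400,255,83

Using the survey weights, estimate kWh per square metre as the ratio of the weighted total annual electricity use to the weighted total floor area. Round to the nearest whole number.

78

Σ wᵢ·y = 22700×382 + 23900×363 + 12400×253 + 11600×163 + 8200×145 + 8900×191 + 21100×99 + 23200×124 + 23700×214 + 15600×47 + 19900×147 + 24400×83
  = 8671400 + 8675700 + 3137200 + 1890800 + 1189000 + 1699900 + 2088900 + 2876800 + 5071800 + 733200 + 2925300 + 2025200 = 40985200
Σ wᵢ·x = 280×382 + 275×363 + 290×253 + 90×163 + 170×145 + 300×191 + 255×99 + 275×124 + 135×214 + 65×47 + 230×147 + 255×83
  = 106960 + 99825 + 73370 + 14670 + 24650 + 57300 + 25245 + 34100 + 28890 + 3055 + 33810 + 21165 = 523040
Ratio = 40985200 / 523040 = 78.35959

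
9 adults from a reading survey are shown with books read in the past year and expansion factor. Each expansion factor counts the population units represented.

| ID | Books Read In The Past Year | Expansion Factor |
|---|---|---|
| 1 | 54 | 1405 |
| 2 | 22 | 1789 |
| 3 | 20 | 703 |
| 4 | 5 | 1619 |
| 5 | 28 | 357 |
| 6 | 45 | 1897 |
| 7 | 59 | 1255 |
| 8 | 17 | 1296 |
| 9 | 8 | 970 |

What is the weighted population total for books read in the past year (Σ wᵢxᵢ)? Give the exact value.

Weighted total = 54×1405 + 22×1789 + 20×703 + 5×1619 + 28×357 + 45×1897 + 59×1255 + 17×1296 + 8×970
  = 75870 + 39358 + 14060 + 8095 + 9996 + 85365 + 74045 + 22032 + 7760 = 336581

336581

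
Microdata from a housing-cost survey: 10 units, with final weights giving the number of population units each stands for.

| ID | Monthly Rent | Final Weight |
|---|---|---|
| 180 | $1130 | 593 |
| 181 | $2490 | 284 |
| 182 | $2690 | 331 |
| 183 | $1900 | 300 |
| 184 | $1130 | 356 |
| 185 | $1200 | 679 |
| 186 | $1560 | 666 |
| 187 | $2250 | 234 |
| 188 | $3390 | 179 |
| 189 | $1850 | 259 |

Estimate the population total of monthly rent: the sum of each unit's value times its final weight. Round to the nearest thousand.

6706000

Weighted total = 1130×593 + 2490×284 + 2690×331 + 1900×300 + 1130×356 + 1200×679 + 1560×666 + 2250×234 + 3390×179 + 1850×259
  = 670090 + 707160 + 890390 + 570000 + 402280 + 814800 + 1038960 + 526500 + 606810 + 479150 = 6706140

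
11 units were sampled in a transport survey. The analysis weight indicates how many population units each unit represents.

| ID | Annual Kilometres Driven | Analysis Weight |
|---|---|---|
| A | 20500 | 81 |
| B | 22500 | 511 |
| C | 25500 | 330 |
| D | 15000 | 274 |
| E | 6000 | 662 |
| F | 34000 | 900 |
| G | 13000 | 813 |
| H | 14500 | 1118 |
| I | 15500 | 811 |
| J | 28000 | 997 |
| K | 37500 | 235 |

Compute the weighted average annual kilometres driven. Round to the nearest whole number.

Weighted sum = 20500×81 + 22500×511 + 25500×330 + 15000×274 + 6000×662 + 34000×900 + 13000×813 + 14500×1118 + 15500×811 + 28000×997 + 37500×235
  = 1660500 + 11497500 + 8415000 + 4110000 + 3972000 + 30600000 + 10569000 + 16211000 + 12570500 + 27916000 + 8812500 = 136334000
Sum of weights = 81 + 511 + 330 + 274 + 662 + 900 + 813 + 1118 + 811 + 997 + 235 = 6732
Weighted mean = 136334000 / 6732 = 20251.634

20252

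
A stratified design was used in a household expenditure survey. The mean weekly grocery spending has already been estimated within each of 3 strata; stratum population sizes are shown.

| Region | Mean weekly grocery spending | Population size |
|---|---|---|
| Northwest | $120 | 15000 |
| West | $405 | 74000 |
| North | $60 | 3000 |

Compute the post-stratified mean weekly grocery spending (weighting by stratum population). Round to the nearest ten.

350

Σ Nₕ·x̄ₕ = 31950000
Σ Nₕ = 15000 + 74000 + 3000 = 92000
Overall mean = 31950000 / 92000 = 347.28261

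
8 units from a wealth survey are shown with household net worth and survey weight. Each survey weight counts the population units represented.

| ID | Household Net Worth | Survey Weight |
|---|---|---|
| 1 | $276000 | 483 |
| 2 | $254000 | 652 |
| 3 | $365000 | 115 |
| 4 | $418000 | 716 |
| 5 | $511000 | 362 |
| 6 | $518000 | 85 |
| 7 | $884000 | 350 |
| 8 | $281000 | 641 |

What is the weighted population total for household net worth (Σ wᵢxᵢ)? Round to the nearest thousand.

1358712000

Weighted total = 1358712000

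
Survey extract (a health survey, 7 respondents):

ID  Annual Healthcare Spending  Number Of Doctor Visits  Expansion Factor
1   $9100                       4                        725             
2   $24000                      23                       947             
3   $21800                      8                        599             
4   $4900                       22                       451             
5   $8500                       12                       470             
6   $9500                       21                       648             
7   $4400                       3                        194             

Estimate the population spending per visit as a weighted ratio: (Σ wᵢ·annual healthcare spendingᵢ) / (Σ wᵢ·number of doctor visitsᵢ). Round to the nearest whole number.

Σ wᵢ·y = 9100×725 + 24000×947 + 21800×599 + 4900×451 + 8500×470 + 9500×648 + 4400×194
  = 6597500 + 22728000 + 13058200 + 2209900 + 3995000 + 6156000 + 853600 = 55598200
Σ wᵢ·x = 4×725 + 23×947 + 8×599 + 22×451 + 12×470 + 21×648 + 3×194
  = 59225
Ratio = 55598200 / 59225 = 938.76235

939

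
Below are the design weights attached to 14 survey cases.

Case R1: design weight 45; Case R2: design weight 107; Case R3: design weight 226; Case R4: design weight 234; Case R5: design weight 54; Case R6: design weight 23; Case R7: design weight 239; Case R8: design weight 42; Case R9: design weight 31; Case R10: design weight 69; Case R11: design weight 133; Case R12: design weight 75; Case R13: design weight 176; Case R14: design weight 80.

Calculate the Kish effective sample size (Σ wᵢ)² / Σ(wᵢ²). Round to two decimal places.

Σ wᵢ = 1534
Σ wᵢ² = 248048
n_eff = 1534² / 248048 = 2353156 / 248048 = 9.4866961

9.49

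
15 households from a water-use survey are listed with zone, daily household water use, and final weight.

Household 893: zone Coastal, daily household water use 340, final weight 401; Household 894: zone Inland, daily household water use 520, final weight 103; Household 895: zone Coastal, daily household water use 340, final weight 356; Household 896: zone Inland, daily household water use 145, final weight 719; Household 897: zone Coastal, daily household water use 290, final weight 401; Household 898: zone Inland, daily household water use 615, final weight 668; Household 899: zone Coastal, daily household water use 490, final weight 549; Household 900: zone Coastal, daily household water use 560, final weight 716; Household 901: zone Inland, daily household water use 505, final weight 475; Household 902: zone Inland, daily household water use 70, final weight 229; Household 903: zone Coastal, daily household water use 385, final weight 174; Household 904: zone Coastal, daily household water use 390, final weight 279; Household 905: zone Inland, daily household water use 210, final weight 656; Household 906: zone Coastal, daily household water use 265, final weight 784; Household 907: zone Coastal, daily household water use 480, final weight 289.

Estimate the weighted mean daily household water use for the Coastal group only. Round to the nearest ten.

400

Coastal rows: 893, 895, 897, 899, 900, 903, 904, 906, 907
Weighted sum = 340×401 + 340×356 + 290×401 + 490×549 + 560×716 + 385×174 + 390×279 + 265×784 + 480×289
  = 136340 + 121040 + 116290 + 269010 + 400960 + 66990 + 108810 + 207760 + 138720 = 1565920
Sum of weights = 3949
Weighted mean = 1565920 / 3949 = 396.53583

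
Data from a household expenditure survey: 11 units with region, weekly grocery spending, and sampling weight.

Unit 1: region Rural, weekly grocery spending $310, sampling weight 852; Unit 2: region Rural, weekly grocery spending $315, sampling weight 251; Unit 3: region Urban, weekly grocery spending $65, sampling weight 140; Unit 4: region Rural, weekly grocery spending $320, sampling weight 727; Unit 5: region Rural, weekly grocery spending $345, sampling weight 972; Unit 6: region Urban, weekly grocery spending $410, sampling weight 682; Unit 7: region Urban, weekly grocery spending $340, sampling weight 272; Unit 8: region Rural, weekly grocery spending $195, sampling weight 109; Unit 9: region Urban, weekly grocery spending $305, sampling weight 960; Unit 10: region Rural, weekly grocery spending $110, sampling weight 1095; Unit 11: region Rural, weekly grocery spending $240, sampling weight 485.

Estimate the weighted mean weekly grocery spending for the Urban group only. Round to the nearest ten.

Urban rows: 3, 6, 7, 9
Weighted sum = 65×140 + 410×682 + 340×272 + 305×960
  = 9100 + 279620 + 92480 + 292800 = 674000
Sum of weights = 2054
Weighted mean = 674000 / 2054 = 328.14021

330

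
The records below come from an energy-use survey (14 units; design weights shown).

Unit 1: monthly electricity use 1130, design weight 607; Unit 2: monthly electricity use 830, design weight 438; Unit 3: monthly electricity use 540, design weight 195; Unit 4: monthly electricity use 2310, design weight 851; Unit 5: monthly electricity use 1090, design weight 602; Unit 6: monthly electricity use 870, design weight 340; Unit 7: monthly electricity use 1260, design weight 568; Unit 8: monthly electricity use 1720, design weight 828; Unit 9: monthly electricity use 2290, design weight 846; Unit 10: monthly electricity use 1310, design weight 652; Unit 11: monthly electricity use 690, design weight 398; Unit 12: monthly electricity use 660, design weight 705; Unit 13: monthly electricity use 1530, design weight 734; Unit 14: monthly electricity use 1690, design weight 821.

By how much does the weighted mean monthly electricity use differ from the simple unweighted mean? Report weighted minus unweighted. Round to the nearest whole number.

147

Unweighted sum = 17920
Unweighted mean = 17920 / 14 = 1280
Weighted sum = 12254270
Sum of weights = 8585
Weighted mean = 12254270 / 8585 = 1427.4048
Difference (weighted minus unweighted) = 147.40478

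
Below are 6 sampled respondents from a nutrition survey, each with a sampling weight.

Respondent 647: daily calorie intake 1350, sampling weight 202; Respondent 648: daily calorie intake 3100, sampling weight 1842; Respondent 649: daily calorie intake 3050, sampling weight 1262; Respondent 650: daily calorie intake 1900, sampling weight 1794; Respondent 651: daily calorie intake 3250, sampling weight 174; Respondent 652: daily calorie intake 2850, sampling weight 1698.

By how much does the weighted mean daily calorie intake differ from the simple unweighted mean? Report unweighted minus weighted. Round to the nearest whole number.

-91

Unweighted sum = 1350 + 3100 + 3050 + 1900 + 3250 + 2850 = 15500
Unweighted mean = 15500 / 6 = 2583.3333
Weighted sum = 1350×202 + 3100×1842 + 3050×1262 + 1900×1794 + 3250×174 + 2850×1698
  = 18645400
Sum of weights = 202 + 1842 + 1262 + 1794 + 174 + 1698 = 6972
Weighted mean = 18645400 / 6972 = 2674.3259
Difference (unweighted minus weighted) = -90.992542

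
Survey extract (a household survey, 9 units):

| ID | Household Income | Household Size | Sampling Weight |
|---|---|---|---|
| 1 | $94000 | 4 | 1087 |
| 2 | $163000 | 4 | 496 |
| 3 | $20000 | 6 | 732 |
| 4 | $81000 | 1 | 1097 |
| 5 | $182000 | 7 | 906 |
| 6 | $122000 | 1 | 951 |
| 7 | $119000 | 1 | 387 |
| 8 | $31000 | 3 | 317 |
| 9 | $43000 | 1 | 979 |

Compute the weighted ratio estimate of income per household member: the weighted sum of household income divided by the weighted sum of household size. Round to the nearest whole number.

31049

Σ wᵢ·y = 94000×1087 + 163000×496 + 20000×732 + 81000×1097 + 182000×906 + 122000×951 + 119000×387 + 31000×317 + 43000×979
  = 102178000 + 80848000 + 14640000 + 88857000 + 164892000 + 116022000 + 46053000 + 9827000 + 42097000 = 665414000
Σ wᵢ·x = 21431
Ratio = 665414000 / 21431 = 31049.134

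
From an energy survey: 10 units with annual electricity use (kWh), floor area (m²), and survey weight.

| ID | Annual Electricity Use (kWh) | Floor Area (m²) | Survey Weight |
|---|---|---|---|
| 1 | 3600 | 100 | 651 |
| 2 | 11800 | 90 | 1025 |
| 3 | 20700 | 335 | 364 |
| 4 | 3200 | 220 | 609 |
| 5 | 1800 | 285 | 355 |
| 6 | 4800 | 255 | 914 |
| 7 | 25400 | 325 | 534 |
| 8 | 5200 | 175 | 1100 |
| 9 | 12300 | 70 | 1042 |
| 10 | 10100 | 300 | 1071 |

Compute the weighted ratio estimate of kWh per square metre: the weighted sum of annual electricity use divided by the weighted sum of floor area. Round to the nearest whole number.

48

Σ wᵢ·y = 3600×651 + 11800×1025 + 20700×364 + 3200×609 + 1800×355 + 4800×914 + 25400×534 + 5200×1100 + 12300×1042 + 10100×1071
  = 2343600 + 12095000 + 7534800 + 1948800 + 639000 + 4387200 + 13563600 + 5720000 + 12816600 + 10817100 = 71865700
Σ wᵢ·x = 100×651 + 90×1025 + 335×364 + 220×609 + 285×355 + 255×914 + 325×534 + 175×1100 + 70×1042 + 300×1071
  = 65100 + 92250 + 121940 + 133980 + 101175 + 233070 + 173550 + 192500 + 72940 + 321300 = 1507805
Ratio = 71865700 / 1507805 = 47.662463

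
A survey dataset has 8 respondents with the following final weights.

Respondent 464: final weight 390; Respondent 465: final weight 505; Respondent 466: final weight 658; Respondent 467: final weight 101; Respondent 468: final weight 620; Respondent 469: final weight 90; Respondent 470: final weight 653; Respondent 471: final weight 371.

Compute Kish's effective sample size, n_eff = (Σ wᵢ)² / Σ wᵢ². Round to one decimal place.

6.4

Σ wᵢ = 390 + 505 + 658 + 101 + 620 + 90 + 653 + 371 = 3388
Σ wᵢ² = 152100 + 255025 + 432964 + 10201 + 384400 + 8100 + 426409 + 137641 = 1806840
n_eff = 3388² / 1806840 = 11478544 / 1806840 = 6.3528281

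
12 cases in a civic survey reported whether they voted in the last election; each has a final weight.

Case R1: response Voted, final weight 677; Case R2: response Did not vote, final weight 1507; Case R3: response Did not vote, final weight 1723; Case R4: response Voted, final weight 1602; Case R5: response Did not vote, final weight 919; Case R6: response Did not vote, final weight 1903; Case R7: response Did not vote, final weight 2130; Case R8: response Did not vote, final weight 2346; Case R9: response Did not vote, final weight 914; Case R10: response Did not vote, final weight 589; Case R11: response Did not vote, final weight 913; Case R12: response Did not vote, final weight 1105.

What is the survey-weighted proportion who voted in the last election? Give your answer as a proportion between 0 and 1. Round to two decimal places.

0.14

Sum of weights for 'Voted' = 677 + 1602 = 2279
Total weight = 677 + 1507 + 1723 + 1602 + 919 + 1903 + 2130 + 2346 + 914 + 589 + 913 + 1105 = 16328
Weighted proportion = 2279 / 16328 = 0.13957619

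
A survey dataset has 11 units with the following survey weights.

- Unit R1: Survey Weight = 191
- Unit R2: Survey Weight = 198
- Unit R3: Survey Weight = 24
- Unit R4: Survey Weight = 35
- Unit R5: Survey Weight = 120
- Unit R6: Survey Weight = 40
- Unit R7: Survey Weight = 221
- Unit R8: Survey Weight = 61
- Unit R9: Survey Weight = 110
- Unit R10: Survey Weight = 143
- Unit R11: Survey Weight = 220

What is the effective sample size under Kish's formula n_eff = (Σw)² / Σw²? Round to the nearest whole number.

8

Σ wᵢ = 191 + 198 + 24 + 35 + 120 + 40 + 221 + 61 + 110 + 143 + 220 = 1363
Σ wᵢ² = 226997
n_eff = 1363² / 226997 = 1857769 / 226997 = 8.1841126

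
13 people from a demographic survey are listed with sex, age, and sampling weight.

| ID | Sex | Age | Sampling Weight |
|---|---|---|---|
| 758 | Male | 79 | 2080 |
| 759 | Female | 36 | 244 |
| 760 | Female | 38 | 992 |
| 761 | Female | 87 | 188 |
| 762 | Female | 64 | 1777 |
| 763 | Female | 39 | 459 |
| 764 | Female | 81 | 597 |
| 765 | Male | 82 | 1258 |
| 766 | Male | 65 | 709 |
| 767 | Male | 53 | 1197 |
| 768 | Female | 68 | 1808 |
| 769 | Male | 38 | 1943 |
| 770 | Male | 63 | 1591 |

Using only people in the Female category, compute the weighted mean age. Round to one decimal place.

60.3

Female rows: 759, 760, 761, 762, 763, 764, 768
Weighted sum = 365766
Sum of weights = 244 + 992 + 188 + 1777 + 459 + 597 + 1808 = 6065
Weighted mean = 365766 / 6065 = 60.307667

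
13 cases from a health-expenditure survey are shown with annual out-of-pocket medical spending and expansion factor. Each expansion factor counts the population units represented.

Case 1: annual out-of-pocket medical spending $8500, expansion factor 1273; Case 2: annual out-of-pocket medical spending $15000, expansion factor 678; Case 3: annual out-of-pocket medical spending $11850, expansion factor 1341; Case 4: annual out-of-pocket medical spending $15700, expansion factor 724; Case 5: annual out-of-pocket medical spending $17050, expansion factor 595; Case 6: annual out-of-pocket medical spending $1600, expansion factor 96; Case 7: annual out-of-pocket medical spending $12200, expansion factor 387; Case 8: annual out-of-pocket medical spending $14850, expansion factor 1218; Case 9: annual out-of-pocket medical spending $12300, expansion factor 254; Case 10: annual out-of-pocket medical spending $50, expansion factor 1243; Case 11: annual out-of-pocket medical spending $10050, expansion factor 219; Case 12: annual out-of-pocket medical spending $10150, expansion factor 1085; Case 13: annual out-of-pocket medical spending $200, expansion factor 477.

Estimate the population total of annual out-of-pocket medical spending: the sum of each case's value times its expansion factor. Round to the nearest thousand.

97851000

Weighted total = 97850650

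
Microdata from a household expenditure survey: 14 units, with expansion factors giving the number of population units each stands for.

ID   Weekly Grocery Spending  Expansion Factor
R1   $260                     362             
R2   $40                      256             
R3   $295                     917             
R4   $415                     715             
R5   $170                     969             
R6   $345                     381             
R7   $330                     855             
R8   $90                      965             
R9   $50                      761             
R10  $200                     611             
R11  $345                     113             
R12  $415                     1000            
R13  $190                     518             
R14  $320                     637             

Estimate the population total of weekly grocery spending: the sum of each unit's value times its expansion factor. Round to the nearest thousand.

Weighted total = 2253270

2253000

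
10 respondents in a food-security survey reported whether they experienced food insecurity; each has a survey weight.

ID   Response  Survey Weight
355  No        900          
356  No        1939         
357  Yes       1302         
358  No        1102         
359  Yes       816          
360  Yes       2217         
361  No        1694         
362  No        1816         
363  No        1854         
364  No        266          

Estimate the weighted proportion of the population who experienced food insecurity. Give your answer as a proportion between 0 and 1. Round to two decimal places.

Sum of weights for 'Yes' = 1302 + 816 + 2217 = 4335
Total weight = 13906
Weighted proportion = 4335 / 13906 = 0.31173594

0.31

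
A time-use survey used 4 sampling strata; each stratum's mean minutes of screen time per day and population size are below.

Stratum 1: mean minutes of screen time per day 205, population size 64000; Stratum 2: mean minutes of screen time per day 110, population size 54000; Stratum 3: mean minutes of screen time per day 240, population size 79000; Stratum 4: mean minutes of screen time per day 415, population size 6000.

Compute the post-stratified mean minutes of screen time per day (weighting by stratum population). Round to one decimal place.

Σ Nₕ·x̄ₕ = 205×64000 + 110×54000 + 240×79000 + 415×6000
  = 13120000 + 5940000 + 18960000 + 2490000 = 40510000
Σ Nₕ = 64000 + 54000 + 79000 + 6000 = 203000
Overall mean = 40510000 / 203000 = 199.55665

199.6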